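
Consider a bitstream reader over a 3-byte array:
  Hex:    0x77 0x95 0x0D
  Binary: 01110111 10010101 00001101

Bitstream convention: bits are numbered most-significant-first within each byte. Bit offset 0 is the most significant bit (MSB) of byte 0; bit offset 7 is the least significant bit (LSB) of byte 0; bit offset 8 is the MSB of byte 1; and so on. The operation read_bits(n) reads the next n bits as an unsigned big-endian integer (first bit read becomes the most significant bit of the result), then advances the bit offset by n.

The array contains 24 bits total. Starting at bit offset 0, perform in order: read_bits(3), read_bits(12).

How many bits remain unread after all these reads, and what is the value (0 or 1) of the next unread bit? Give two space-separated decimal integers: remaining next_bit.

Read 1: bits[0:3] width=3 -> value=3 (bin 011); offset now 3 = byte 0 bit 3; 21 bits remain
Read 2: bits[3:15] width=12 -> value=3018 (bin 101111001010); offset now 15 = byte 1 bit 7; 9 bits remain

Answer: 9 1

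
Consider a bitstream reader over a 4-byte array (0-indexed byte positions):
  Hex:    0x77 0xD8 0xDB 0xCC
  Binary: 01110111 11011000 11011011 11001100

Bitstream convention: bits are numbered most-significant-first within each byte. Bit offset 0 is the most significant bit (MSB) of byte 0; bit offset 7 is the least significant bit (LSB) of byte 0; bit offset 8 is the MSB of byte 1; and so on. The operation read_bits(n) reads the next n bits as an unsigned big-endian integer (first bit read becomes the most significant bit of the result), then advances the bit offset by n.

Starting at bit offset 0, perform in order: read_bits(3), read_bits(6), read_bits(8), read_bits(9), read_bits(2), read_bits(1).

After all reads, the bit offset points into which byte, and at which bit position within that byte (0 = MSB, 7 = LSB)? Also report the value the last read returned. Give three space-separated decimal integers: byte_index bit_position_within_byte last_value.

Answer: 3 5 1

Derivation:
Read 1: bits[0:3] width=3 -> value=3 (bin 011); offset now 3 = byte 0 bit 3; 29 bits remain
Read 2: bits[3:9] width=6 -> value=47 (bin 101111); offset now 9 = byte 1 bit 1; 23 bits remain
Read 3: bits[9:17] width=8 -> value=177 (bin 10110001); offset now 17 = byte 2 bit 1; 15 bits remain
Read 4: bits[17:26] width=9 -> value=367 (bin 101101111); offset now 26 = byte 3 bit 2; 6 bits remain
Read 5: bits[26:28] width=2 -> value=0 (bin 00); offset now 28 = byte 3 bit 4; 4 bits remain
Read 6: bits[28:29] width=1 -> value=1 (bin 1); offset now 29 = byte 3 bit 5; 3 bits remain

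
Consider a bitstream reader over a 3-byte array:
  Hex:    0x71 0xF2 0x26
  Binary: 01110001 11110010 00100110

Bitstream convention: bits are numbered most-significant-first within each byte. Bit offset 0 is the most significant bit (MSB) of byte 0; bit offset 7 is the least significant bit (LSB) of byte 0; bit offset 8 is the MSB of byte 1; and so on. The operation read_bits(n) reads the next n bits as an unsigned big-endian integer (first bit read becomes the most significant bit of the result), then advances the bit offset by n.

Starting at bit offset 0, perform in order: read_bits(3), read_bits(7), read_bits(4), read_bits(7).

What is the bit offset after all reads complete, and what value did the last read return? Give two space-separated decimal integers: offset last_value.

Answer: 21 68

Derivation:
Read 1: bits[0:3] width=3 -> value=3 (bin 011); offset now 3 = byte 0 bit 3; 21 bits remain
Read 2: bits[3:10] width=7 -> value=71 (bin 1000111); offset now 10 = byte 1 bit 2; 14 bits remain
Read 3: bits[10:14] width=4 -> value=12 (bin 1100); offset now 14 = byte 1 bit 6; 10 bits remain
Read 4: bits[14:21] width=7 -> value=68 (bin 1000100); offset now 21 = byte 2 bit 5; 3 bits remain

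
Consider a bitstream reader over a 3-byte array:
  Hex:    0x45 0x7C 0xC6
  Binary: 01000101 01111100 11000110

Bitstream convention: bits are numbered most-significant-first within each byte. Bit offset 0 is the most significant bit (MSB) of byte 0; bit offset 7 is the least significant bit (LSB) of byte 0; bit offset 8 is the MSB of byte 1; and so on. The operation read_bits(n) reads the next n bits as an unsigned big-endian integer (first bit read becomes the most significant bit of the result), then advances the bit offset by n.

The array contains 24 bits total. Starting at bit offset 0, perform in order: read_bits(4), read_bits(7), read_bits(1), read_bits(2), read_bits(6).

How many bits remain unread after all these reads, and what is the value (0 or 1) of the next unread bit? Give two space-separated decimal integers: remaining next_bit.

Answer: 4 0

Derivation:
Read 1: bits[0:4] width=4 -> value=4 (bin 0100); offset now 4 = byte 0 bit 4; 20 bits remain
Read 2: bits[4:11] width=7 -> value=43 (bin 0101011); offset now 11 = byte 1 bit 3; 13 bits remain
Read 3: bits[11:12] width=1 -> value=1 (bin 1); offset now 12 = byte 1 bit 4; 12 bits remain
Read 4: bits[12:14] width=2 -> value=3 (bin 11); offset now 14 = byte 1 bit 6; 10 bits remain
Read 5: bits[14:20] width=6 -> value=12 (bin 001100); offset now 20 = byte 2 bit 4; 4 bits remain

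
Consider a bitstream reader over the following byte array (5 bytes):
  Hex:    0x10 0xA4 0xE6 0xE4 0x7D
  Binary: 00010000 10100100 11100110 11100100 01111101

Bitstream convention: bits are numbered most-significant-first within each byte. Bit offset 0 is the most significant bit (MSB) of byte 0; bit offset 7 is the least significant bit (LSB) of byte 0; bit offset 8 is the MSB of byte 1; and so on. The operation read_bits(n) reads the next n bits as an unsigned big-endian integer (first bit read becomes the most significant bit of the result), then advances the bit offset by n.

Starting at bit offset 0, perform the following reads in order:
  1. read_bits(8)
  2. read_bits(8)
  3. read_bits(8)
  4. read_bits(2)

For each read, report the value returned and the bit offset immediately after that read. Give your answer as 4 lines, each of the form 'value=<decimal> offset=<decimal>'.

Answer: value=16 offset=8
value=164 offset=16
value=230 offset=24
value=3 offset=26

Derivation:
Read 1: bits[0:8] width=8 -> value=16 (bin 00010000); offset now 8 = byte 1 bit 0; 32 bits remain
Read 2: bits[8:16] width=8 -> value=164 (bin 10100100); offset now 16 = byte 2 bit 0; 24 bits remain
Read 3: bits[16:24] width=8 -> value=230 (bin 11100110); offset now 24 = byte 3 bit 0; 16 bits remain
Read 4: bits[24:26] width=2 -> value=3 (bin 11); offset now 26 = byte 3 bit 2; 14 bits remain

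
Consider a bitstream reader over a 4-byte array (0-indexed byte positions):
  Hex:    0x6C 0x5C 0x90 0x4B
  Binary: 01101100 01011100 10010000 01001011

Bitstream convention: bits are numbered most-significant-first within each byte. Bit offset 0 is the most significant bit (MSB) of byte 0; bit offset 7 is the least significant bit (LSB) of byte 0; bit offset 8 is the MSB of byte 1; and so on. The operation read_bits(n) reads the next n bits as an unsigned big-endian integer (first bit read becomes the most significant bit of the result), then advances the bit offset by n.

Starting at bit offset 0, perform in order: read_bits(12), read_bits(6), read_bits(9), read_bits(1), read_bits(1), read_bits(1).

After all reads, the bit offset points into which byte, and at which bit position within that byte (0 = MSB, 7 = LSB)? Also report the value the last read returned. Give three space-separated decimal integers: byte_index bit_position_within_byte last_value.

Read 1: bits[0:12] width=12 -> value=1733 (bin 011011000101); offset now 12 = byte 1 bit 4; 20 bits remain
Read 2: bits[12:18] width=6 -> value=50 (bin 110010); offset now 18 = byte 2 bit 2; 14 bits remain
Read 3: bits[18:27] width=9 -> value=130 (bin 010000010); offset now 27 = byte 3 bit 3; 5 bits remain
Read 4: bits[27:28] width=1 -> value=0 (bin 0); offset now 28 = byte 3 bit 4; 4 bits remain
Read 5: bits[28:29] width=1 -> value=1 (bin 1); offset now 29 = byte 3 bit 5; 3 bits remain
Read 6: bits[29:30] width=1 -> value=0 (bin 0); offset now 30 = byte 3 bit 6; 2 bits remain

Answer: 3 6 0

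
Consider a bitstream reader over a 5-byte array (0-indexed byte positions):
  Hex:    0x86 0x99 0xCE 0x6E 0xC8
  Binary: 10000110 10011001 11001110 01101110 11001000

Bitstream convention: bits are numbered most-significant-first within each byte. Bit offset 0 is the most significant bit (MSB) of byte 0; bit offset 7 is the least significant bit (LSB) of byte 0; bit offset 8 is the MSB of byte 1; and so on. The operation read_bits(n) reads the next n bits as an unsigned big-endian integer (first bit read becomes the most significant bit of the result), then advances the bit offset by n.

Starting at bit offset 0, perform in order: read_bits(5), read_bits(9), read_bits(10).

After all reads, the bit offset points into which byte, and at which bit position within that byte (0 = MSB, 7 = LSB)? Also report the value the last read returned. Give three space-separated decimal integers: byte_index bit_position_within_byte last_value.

Read 1: bits[0:5] width=5 -> value=16 (bin 10000); offset now 5 = byte 0 bit 5; 35 bits remain
Read 2: bits[5:14] width=9 -> value=422 (bin 110100110); offset now 14 = byte 1 bit 6; 26 bits remain
Read 3: bits[14:24] width=10 -> value=462 (bin 0111001110); offset now 24 = byte 3 bit 0; 16 bits remain

Answer: 3 0 462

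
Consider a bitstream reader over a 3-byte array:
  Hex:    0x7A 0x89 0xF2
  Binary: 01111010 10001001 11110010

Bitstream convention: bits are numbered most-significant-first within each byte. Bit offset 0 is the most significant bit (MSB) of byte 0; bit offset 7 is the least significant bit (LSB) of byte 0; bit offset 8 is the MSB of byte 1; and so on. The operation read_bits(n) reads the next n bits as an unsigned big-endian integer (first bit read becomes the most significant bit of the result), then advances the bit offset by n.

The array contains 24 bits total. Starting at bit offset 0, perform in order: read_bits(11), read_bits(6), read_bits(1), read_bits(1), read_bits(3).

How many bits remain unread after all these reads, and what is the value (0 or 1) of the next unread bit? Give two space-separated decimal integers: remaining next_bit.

Read 1: bits[0:11] width=11 -> value=980 (bin 01111010100); offset now 11 = byte 1 bit 3; 13 bits remain
Read 2: bits[11:17] width=6 -> value=19 (bin 010011); offset now 17 = byte 2 bit 1; 7 bits remain
Read 3: bits[17:18] width=1 -> value=1 (bin 1); offset now 18 = byte 2 bit 2; 6 bits remain
Read 4: bits[18:19] width=1 -> value=1 (bin 1); offset now 19 = byte 2 bit 3; 5 bits remain
Read 5: bits[19:22] width=3 -> value=4 (bin 100); offset now 22 = byte 2 bit 6; 2 bits remain

Answer: 2 1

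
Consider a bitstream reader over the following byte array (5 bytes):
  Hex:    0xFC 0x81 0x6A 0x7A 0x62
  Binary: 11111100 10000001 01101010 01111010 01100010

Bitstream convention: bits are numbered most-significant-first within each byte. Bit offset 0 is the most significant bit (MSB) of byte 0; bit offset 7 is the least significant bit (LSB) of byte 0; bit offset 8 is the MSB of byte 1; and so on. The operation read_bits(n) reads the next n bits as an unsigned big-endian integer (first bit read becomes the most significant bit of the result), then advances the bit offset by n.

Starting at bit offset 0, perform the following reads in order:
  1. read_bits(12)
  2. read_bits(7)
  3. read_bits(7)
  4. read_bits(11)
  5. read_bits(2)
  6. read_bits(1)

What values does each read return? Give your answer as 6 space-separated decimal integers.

Read 1: bits[0:12] width=12 -> value=4040 (bin 111111001000); offset now 12 = byte 1 bit 4; 28 bits remain
Read 2: bits[12:19] width=7 -> value=11 (bin 0001011); offset now 19 = byte 2 bit 3; 21 bits remain
Read 3: bits[19:26] width=7 -> value=41 (bin 0101001); offset now 26 = byte 3 bit 2; 14 bits remain
Read 4: bits[26:37] width=11 -> value=1868 (bin 11101001100); offset now 37 = byte 4 bit 5; 3 bits remain
Read 5: bits[37:39] width=2 -> value=1 (bin 01); offset now 39 = byte 4 bit 7; 1 bits remain
Read 6: bits[39:40] width=1 -> value=0 (bin 0); offset now 40 = byte 5 bit 0; 0 bits remain

Answer: 4040 11 41 1868 1 0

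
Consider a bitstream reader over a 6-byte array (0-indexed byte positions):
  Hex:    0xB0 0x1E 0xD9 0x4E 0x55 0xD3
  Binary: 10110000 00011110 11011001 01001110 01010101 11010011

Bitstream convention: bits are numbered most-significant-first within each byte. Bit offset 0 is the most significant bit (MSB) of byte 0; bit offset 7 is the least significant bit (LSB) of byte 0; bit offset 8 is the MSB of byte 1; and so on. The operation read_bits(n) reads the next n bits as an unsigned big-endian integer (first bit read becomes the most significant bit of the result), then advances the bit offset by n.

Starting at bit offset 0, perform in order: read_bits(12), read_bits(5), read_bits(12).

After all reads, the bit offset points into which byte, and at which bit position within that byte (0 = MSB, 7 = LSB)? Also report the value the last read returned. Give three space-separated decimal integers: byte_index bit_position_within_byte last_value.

Answer: 3 5 2857

Derivation:
Read 1: bits[0:12] width=12 -> value=2817 (bin 101100000001); offset now 12 = byte 1 bit 4; 36 bits remain
Read 2: bits[12:17] width=5 -> value=29 (bin 11101); offset now 17 = byte 2 bit 1; 31 bits remain
Read 3: bits[17:29] width=12 -> value=2857 (bin 101100101001); offset now 29 = byte 3 bit 5; 19 bits remain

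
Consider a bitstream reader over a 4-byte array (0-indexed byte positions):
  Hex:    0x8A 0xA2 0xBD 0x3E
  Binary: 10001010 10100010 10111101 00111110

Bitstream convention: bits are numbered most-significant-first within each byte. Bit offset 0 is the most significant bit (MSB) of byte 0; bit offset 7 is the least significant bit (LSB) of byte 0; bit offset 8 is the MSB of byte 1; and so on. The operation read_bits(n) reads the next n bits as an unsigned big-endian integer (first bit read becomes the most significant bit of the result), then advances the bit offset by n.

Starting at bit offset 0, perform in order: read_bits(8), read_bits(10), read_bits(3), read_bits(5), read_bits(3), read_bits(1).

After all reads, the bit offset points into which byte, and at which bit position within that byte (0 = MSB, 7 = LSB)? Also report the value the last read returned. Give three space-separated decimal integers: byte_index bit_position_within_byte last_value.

Answer: 3 6 1

Derivation:
Read 1: bits[0:8] width=8 -> value=138 (bin 10001010); offset now 8 = byte 1 bit 0; 24 bits remain
Read 2: bits[8:18] width=10 -> value=650 (bin 1010001010); offset now 18 = byte 2 bit 2; 14 bits remain
Read 3: bits[18:21] width=3 -> value=7 (bin 111); offset now 21 = byte 2 bit 5; 11 bits remain
Read 4: bits[21:26] width=5 -> value=20 (bin 10100); offset now 26 = byte 3 bit 2; 6 bits remain
Read 5: bits[26:29] width=3 -> value=7 (bin 111); offset now 29 = byte 3 bit 5; 3 bits remain
Read 6: bits[29:30] width=1 -> value=1 (bin 1); offset now 30 = byte 3 bit 6; 2 bits remain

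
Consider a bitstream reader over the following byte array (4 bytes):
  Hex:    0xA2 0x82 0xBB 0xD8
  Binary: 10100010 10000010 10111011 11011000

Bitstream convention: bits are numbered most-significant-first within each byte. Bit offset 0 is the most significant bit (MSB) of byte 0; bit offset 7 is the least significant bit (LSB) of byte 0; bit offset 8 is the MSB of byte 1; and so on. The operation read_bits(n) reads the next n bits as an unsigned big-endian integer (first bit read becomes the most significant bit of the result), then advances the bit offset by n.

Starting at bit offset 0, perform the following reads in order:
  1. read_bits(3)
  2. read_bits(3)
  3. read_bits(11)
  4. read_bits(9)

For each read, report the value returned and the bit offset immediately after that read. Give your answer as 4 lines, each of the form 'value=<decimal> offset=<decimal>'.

Read 1: bits[0:3] width=3 -> value=5 (bin 101); offset now 3 = byte 0 bit 3; 29 bits remain
Read 2: bits[3:6] width=3 -> value=0 (bin 000); offset now 6 = byte 0 bit 6; 26 bits remain
Read 3: bits[6:17] width=11 -> value=1285 (bin 10100000101); offset now 17 = byte 2 bit 1; 15 bits remain
Read 4: bits[17:26] width=9 -> value=239 (bin 011101111); offset now 26 = byte 3 bit 2; 6 bits remain

Answer: value=5 offset=3
value=0 offset=6
value=1285 offset=17
value=239 offset=26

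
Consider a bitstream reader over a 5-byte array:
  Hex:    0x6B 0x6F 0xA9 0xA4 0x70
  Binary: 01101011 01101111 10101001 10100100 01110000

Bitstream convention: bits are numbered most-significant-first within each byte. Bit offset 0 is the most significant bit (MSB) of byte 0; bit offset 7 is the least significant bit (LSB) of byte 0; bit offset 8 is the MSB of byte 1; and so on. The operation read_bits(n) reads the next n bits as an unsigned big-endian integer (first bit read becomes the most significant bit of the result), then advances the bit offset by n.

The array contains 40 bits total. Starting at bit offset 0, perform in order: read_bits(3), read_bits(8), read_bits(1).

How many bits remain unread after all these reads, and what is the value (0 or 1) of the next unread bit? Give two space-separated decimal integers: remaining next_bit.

Read 1: bits[0:3] width=3 -> value=3 (bin 011); offset now 3 = byte 0 bit 3; 37 bits remain
Read 2: bits[3:11] width=8 -> value=91 (bin 01011011); offset now 11 = byte 1 bit 3; 29 bits remain
Read 3: bits[11:12] width=1 -> value=0 (bin 0); offset now 12 = byte 1 bit 4; 28 bits remain

Answer: 28 1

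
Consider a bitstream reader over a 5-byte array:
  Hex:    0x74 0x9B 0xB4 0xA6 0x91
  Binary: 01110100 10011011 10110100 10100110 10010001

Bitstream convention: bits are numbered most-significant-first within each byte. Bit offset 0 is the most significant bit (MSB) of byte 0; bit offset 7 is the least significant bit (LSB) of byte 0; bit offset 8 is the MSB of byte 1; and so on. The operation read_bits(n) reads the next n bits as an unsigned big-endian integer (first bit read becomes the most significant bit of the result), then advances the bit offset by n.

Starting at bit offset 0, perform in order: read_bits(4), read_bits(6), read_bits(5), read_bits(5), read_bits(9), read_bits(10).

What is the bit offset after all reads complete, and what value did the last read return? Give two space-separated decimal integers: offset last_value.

Answer: 39 840

Derivation:
Read 1: bits[0:4] width=4 -> value=7 (bin 0111); offset now 4 = byte 0 bit 4; 36 bits remain
Read 2: bits[4:10] width=6 -> value=18 (bin 010010); offset now 10 = byte 1 bit 2; 30 bits remain
Read 3: bits[10:15] width=5 -> value=13 (bin 01101); offset now 15 = byte 1 bit 7; 25 bits remain
Read 4: bits[15:20] width=5 -> value=27 (bin 11011); offset now 20 = byte 2 bit 4; 20 bits remain
Read 5: bits[20:29] width=9 -> value=148 (bin 010010100); offset now 29 = byte 3 bit 5; 11 bits remain
Read 6: bits[29:39] width=10 -> value=840 (bin 1101001000); offset now 39 = byte 4 bit 7; 1 bits remain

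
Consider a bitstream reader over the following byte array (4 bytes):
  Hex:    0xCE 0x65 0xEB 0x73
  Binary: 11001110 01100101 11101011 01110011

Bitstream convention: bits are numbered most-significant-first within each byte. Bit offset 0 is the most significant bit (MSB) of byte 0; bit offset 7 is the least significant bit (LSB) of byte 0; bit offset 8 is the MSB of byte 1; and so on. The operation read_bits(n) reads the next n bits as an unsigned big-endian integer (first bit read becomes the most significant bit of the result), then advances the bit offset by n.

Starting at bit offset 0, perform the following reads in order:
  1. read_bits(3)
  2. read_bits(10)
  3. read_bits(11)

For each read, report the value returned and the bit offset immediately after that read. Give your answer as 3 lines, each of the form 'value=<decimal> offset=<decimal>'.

Answer: value=6 offset=3
value=460 offset=13
value=1515 offset=24

Derivation:
Read 1: bits[0:3] width=3 -> value=6 (bin 110); offset now 3 = byte 0 bit 3; 29 bits remain
Read 2: bits[3:13] width=10 -> value=460 (bin 0111001100); offset now 13 = byte 1 bit 5; 19 bits remain
Read 3: bits[13:24] width=11 -> value=1515 (bin 10111101011); offset now 24 = byte 3 bit 0; 8 bits remain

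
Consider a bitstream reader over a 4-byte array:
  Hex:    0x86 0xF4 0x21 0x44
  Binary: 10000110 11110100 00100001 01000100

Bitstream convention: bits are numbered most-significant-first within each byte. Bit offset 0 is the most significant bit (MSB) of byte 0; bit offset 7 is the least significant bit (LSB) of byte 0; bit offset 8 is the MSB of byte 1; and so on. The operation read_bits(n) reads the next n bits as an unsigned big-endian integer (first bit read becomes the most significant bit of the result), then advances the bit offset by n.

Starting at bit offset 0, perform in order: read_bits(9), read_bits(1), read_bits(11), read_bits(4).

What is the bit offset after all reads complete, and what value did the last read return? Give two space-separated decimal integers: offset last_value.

Answer: 25 2

Derivation:
Read 1: bits[0:9] width=9 -> value=269 (bin 100001101); offset now 9 = byte 1 bit 1; 23 bits remain
Read 2: bits[9:10] width=1 -> value=1 (bin 1); offset now 10 = byte 1 bit 2; 22 bits remain
Read 3: bits[10:21] width=11 -> value=1668 (bin 11010000100); offset now 21 = byte 2 bit 5; 11 bits remain
Read 4: bits[21:25] width=4 -> value=2 (bin 0010); offset now 25 = byte 3 bit 1; 7 bits remain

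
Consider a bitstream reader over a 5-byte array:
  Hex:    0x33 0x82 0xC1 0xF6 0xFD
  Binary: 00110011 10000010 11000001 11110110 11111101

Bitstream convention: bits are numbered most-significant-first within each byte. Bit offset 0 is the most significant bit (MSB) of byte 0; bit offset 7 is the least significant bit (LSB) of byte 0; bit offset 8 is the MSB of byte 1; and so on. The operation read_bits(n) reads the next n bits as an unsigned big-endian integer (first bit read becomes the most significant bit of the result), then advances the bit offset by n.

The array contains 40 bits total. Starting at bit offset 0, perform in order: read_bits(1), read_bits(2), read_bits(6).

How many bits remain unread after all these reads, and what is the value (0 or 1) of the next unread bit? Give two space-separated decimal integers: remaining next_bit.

Answer: 31 0

Derivation:
Read 1: bits[0:1] width=1 -> value=0 (bin 0); offset now 1 = byte 0 bit 1; 39 bits remain
Read 2: bits[1:3] width=2 -> value=1 (bin 01); offset now 3 = byte 0 bit 3; 37 bits remain
Read 3: bits[3:9] width=6 -> value=39 (bin 100111); offset now 9 = byte 1 bit 1; 31 bits remain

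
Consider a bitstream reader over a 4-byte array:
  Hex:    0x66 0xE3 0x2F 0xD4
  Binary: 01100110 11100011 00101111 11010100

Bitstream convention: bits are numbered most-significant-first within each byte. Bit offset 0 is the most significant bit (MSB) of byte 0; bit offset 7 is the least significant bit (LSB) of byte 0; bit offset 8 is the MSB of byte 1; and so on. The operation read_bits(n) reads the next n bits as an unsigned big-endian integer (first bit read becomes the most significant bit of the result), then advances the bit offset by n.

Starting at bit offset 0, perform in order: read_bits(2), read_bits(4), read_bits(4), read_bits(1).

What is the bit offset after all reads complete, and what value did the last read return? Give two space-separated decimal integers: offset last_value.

Read 1: bits[0:2] width=2 -> value=1 (bin 01); offset now 2 = byte 0 bit 2; 30 bits remain
Read 2: bits[2:6] width=4 -> value=9 (bin 1001); offset now 6 = byte 0 bit 6; 26 bits remain
Read 3: bits[6:10] width=4 -> value=11 (bin 1011); offset now 10 = byte 1 bit 2; 22 bits remain
Read 4: bits[10:11] width=1 -> value=1 (bin 1); offset now 11 = byte 1 bit 3; 21 bits remain

Answer: 11 1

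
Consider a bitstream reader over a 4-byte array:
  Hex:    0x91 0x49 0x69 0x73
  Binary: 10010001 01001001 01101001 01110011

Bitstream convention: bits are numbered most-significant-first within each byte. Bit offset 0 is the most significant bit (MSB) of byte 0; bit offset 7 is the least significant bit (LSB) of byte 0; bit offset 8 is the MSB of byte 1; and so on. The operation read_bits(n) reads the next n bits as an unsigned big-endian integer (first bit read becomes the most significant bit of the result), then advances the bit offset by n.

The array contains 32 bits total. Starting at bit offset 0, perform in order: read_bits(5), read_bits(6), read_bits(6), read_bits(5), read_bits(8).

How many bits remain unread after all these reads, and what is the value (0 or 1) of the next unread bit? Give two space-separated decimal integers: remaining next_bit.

Answer: 2 1

Derivation:
Read 1: bits[0:5] width=5 -> value=18 (bin 10010); offset now 5 = byte 0 bit 5; 27 bits remain
Read 2: bits[5:11] width=6 -> value=10 (bin 001010); offset now 11 = byte 1 bit 3; 21 bits remain
Read 3: bits[11:17] width=6 -> value=18 (bin 010010); offset now 17 = byte 2 bit 1; 15 bits remain
Read 4: bits[17:22] width=5 -> value=26 (bin 11010); offset now 22 = byte 2 bit 6; 10 bits remain
Read 5: bits[22:30] width=8 -> value=92 (bin 01011100); offset now 30 = byte 3 bit 6; 2 bits remain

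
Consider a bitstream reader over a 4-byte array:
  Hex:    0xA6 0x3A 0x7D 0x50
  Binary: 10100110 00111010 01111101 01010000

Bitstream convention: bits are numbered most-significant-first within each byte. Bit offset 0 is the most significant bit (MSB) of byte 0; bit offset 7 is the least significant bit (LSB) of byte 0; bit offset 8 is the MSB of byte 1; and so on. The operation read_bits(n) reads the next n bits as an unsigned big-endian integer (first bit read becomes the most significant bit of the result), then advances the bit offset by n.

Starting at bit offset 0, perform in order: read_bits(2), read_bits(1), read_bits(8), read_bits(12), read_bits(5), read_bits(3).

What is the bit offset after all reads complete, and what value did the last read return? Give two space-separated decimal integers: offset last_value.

Read 1: bits[0:2] width=2 -> value=2 (bin 10); offset now 2 = byte 0 bit 2; 30 bits remain
Read 2: bits[2:3] width=1 -> value=1 (bin 1); offset now 3 = byte 0 bit 3; 29 bits remain
Read 3: bits[3:11] width=8 -> value=49 (bin 00110001); offset now 11 = byte 1 bit 3; 21 bits remain
Read 4: bits[11:23] width=12 -> value=3390 (bin 110100111110); offset now 23 = byte 2 bit 7; 9 bits remain
Read 5: bits[23:28] width=5 -> value=21 (bin 10101); offset now 28 = byte 3 bit 4; 4 bits remain
Read 6: bits[28:31] width=3 -> value=0 (bin 000); offset now 31 = byte 3 bit 7; 1 bits remain

Answer: 31 0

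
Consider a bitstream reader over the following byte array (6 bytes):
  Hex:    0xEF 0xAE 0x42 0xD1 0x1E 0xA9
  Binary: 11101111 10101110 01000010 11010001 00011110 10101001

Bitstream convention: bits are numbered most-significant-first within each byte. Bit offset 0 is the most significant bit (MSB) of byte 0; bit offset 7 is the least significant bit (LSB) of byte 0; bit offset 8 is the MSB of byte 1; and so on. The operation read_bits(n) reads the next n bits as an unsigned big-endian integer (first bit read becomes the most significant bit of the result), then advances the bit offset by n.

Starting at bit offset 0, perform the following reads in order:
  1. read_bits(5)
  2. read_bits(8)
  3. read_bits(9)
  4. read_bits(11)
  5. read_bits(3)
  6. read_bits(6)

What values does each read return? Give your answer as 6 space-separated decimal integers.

Read 1: bits[0:5] width=5 -> value=29 (bin 11101); offset now 5 = byte 0 bit 5; 43 bits remain
Read 2: bits[5:13] width=8 -> value=245 (bin 11110101); offset now 13 = byte 1 bit 5; 35 bits remain
Read 3: bits[13:22] width=9 -> value=400 (bin 110010000); offset now 22 = byte 2 bit 6; 26 bits remain
Read 4: bits[22:33] width=11 -> value=1442 (bin 10110100010); offset now 33 = byte 4 bit 1; 15 bits remain
Read 5: bits[33:36] width=3 -> value=1 (bin 001); offset now 36 = byte 4 bit 4; 12 bits remain
Read 6: bits[36:42] width=6 -> value=58 (bin 111010); offset now 42 = byte 5 bit 2; 6 bits remain

Answer: 29 245 400 1442 1 58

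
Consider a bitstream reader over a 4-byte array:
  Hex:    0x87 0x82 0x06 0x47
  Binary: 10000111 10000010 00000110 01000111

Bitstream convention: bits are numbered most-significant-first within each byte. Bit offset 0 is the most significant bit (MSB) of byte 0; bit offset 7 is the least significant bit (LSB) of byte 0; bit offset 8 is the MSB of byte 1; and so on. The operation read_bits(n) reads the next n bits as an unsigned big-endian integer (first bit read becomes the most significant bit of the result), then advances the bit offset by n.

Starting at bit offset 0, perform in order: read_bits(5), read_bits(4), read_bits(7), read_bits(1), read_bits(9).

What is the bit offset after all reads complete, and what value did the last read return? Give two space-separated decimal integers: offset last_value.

Answer: 26 25

Derivation:
Read 1: bits[0:5] width=5 -> value=16 (bin 10000); offset now 5 = byte 0 bit 5; 27 bits remain
Read 2: bits[5:9] width=4 -> value=15 (bin 1111); offset now 9 = byte 1 bit 1; 23 bits remain
Read 3: bits[9:16] width=7 -> value=2 (bin 0000010); offset now 16 = byte 2 bit 0; 16 bits remain
Read 4: bits[16:17] width=1 -> value=0 (bin 0); offset now 17 = byte 2 bit 1; 15 bits remain
Read 5: bits[17:26] width=9 -> value=25 (bin 000011001); offset now 26 = byte 3 bit 2; 6 bits remain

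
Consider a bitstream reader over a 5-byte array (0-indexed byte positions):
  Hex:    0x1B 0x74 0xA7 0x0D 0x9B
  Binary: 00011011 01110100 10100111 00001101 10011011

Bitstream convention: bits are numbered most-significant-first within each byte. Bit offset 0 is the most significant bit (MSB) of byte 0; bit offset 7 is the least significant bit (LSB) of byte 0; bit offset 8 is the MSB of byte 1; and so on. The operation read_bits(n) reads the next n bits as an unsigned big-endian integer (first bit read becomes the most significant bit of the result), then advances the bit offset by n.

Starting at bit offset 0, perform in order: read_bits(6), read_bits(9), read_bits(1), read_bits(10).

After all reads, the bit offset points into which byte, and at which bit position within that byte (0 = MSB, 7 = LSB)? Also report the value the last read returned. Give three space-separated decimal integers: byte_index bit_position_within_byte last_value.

Answer: 3 2 668

Derivation:
Read 1: bits[0:6] width=6 -> value=6 (bin 000110); offset now 6 = byte 0 bit 6; 34 bits remain
Read 2: bits[6:15] width=9 -> value=442 (bin 110111010); offset now 15 = byte 1 bit 7; 25 bits remain
Read 3: bits[15:16] width=1 -> value=0 (bin 0); offset now 16 = byte 2 bit 0; 24 bits remain
Read 4: bits[16:26] width=10 -> value=668 (bin 1010011100); offset now 26 = byte 3 bit 2; 14 bits remain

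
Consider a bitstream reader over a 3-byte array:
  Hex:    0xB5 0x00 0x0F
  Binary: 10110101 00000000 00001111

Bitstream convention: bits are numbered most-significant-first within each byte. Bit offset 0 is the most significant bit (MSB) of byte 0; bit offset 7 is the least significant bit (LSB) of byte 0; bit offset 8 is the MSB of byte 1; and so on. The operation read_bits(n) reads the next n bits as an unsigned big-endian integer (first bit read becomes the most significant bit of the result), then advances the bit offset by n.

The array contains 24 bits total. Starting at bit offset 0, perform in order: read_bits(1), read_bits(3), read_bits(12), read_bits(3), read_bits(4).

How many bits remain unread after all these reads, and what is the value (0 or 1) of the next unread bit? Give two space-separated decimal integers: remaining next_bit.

Read 1: bits[0:1] width=1 -> value=1 (bin 1); offset now 1 = byte 0 bit 1; 23 bits remain
Read 2: bits[1:4] width=3 -> value=3 (bin 011); offset now 4 = byte 0 bit 4; 20 bits remain
Read 3: bits[4:16] width=12 -> value=1280 (bin 010100000000); offset now 16 = byte 2 bit 0; 8 bits remain
Read 4: bits[16:19] width=3 -> value=0 (bin 000); offset now 19 = byte 2 bit 3; 5 bits remain
Read 5: bits[19:23] width=4 -> value=7 (bin 0111); offset now 23 = byte 2 bit 7; 1 bits remain

Answer: 1 1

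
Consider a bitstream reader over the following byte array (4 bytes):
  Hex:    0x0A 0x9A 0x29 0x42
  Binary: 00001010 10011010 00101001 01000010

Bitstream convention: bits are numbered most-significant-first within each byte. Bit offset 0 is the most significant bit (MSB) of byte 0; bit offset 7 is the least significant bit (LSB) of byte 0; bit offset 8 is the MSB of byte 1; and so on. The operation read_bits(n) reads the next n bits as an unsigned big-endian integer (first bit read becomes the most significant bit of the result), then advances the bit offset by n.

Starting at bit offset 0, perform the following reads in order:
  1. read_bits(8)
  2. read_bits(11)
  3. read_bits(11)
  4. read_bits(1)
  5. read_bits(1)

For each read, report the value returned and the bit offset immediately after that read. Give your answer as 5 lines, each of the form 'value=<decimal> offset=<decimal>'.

Answer: value=10 offset=8
value=1233 offset=19
value=592 offset=30
value=1 offset=31
value=0 offset=32

Derivation:
Read 1: bits[0:8] width=8 -> value=10 (bin 00001010); offset now 8 = byte 1 bit 0; 24 bits remain
Read 2: bits[8:19] width=11 -> value=1233 (bin 10011010001); offset now 19 = byte 2 bit 3; 13 bits remain
Read 3: bits[19:30] width=11 -> value=592 (bin 01001010000); offset now 30 = byte 3 bit 6; 2 bits remain
Read 4: bits[30:31] width=1 -> value=1 (bin 1); offset now 31 = byte 3 bit 7; 1 bits remain
Read 5: bits[31:32] width=1 -> value=0 (bin 0); offset now 32 = byte 4 bit 0; 0 bits remain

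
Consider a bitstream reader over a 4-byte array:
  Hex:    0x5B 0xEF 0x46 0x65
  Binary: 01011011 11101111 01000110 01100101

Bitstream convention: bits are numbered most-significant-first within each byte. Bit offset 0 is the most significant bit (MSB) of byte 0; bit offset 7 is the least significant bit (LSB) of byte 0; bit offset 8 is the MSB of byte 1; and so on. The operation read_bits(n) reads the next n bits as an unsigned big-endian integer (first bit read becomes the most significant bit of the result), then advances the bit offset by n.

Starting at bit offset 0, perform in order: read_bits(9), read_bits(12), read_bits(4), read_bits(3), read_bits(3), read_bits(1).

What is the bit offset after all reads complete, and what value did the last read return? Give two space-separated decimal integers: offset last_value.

Answer: 32 1

Derivation:
Read 1: bits[0:9] width=9 -> value=183 (bin 010110111); offset now 9 = byte 1 bit 1; 23 bits remain
Read 2: bits[9:21] width=12 -> value=3560 (bin 110111101000); offset now 21 = byte 2 bit 5; 11 bits remain
Read 3: bits[21:25] width=4 -> value=12 (bin 1100); offset now 25 = byte 3 bit 1; 7 bits remain
Read 4: bits[25:28] width=3 -> value=6 (bin 110); offset now 28 = byte 3 bit 4; 4 bits remain
Read 5: bits[28:31] width=3 -> value=2 (bin 010); offset now 31 = byte 3 bit 7; 1 bits remain
Read 6: bits[31:32] width=1 -> value=1 (bin 1); offset now 32 = byte 4 bit 0; 0 bits remain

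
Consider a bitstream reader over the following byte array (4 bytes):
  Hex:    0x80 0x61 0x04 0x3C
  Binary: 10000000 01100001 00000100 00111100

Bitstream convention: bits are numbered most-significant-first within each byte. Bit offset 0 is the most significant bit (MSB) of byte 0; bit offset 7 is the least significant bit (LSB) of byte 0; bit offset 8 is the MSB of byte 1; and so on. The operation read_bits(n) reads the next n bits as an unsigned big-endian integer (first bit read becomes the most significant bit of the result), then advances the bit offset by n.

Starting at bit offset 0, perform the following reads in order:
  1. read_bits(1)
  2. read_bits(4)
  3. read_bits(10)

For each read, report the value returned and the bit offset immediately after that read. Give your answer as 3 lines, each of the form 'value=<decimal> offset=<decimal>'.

Answer: value=1 offset=1
value=0 offset=5
value=48 offset=15

Derivation:
Read 1: bits[0:1] width=1 -> value=1 (bin 1); offset now 1 = byte 0 bit 1; 31 bits remain
Read 2: bits[1:5] width=4 -> value=0 (bin 0000); offset now 5 = byte 0 bit 5; 27 bits remain
Read 3: bits[5:15] width=10 -> value=48 (bin 0000110000); offset now 15 = byte 1 bit 7; 17 bits remain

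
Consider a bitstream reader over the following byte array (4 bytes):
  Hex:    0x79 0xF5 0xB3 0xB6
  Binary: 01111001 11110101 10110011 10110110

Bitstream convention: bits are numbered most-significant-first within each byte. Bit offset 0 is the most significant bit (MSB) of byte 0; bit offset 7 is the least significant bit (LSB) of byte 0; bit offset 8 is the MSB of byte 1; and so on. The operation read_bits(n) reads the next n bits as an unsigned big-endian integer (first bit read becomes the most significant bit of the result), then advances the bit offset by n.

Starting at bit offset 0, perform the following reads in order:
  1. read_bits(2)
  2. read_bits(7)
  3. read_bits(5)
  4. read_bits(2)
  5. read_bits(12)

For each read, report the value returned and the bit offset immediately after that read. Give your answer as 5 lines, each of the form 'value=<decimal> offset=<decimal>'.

Answer: value=1 offset=2
value=115 offset=9
value=29 offset=14
value=1 offset=16
value=2875 offset=28

Derivation:
Read 1: bits[0:2] width=2 -> value=1 (bin 01); offset now 2 = byte 0 bit 2; 30 bits remain
Read 2: bits[2:9] width=7 -> value=115 (bin 1110011); offset now 9 = byte 1 bit 1; 23 bits remain
Read 3: bits[9:14] width=5 -> value=29 (bin 11101); offset now 14 = byte 1 bit 6; 18 bits remain
Read 4: bits[14:16] width=2 -> value=1 (bin 01); offset now 16 = byte 2 bit 0; 16 bits remain
Read 5: bits[16:28] width=12 -> value=2875 (bin 101100111011); offset now 28 = byte 3 bit 4; 4 bits remain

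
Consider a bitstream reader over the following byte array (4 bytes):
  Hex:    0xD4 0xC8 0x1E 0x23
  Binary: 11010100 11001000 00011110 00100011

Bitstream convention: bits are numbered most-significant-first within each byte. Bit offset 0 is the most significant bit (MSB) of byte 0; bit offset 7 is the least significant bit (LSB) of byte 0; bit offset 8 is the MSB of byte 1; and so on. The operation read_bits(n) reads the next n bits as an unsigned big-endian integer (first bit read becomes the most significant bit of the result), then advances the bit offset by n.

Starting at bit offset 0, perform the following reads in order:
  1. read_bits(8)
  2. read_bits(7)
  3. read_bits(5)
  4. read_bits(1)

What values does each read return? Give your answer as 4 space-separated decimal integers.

Read 1: bits[0:8] width=8 -> value=212 (bin 11010100); offset now 8 = byte 1 bit 0; 24 bits remain
Read 2: bits[8:15] width=7 -> value=100 (bin 1100100); offset now 15 = byte 1 bit 7; 17 bits remain
Read 3: bits[15:20] width=5 -> value=1 (bin 00001); offset now 20 = byte 2 bit 4; 12 bits remain
Read 4: bits[20:21] width=1 -> value=1 (bin 1); offset now 21 = byte 2 bit 5; 11 bits remain

Answer: 212 100 1 1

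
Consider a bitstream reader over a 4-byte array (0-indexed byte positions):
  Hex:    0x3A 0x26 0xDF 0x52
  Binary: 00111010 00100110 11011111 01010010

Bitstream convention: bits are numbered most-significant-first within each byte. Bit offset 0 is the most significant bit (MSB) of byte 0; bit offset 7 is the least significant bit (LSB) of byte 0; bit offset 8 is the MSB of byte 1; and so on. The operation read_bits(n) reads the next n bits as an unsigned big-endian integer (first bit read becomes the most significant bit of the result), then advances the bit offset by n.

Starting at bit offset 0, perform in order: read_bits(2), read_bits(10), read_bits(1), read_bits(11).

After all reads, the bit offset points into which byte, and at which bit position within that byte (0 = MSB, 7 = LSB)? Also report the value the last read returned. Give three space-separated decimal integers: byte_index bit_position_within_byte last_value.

Answer: 3 0 1759

Derivation:
Read 1: bits[0:2] width=2 -> value=0 (bin 00); offset now 2 = byte 0 bit 2; 30 bits remain
Read 2: bits[2:12] width=10 -> value=930 (bin 1110100010); offset now 12 = byte 1 bit 4; 20 bits remain
Read 3: bits[12:13] width=1 -> value=0 (bin 0); offset now 13 = byte 1 bit 5; 19 bits remain
Read 4: bits[13:24] width=11 -> value=1759 (bin 11011011111); offset now 24 = byte 3 bit 0; 8 bits remain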